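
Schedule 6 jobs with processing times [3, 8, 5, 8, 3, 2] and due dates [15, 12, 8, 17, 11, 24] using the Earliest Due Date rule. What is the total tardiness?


Sort by due date (EDD order): [(5, 8), (3, 11), (8, 12), (3, 15), (8, 17), (2, 24)]
Compute completion times and tardiness:
  Job 1: p=5, d=8, C=5, tardiness=max(0,5-8)=0
  Job 2: p=3, d=11, C=8, tardiness=max(0,8-11)=0
  Job 3: p=8, d=12, C=16, tardiness=max(0,16-12)=4
  Job 4: p=3, d=15, C=19, tardiness=max(0,19-15)=4
  Job 5: p=8, d=17, C=27, tardiness=max(0,27-17)=10
  Job 6: p=2, d=24, C=29, tardiness=max(0,29-24)=5
Total tardiness = 23

23


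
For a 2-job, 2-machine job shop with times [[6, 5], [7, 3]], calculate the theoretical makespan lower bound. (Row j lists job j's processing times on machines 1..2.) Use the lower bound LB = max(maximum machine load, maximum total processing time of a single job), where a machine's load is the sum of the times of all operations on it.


Machine loads:
  Machine 1: 6 + 7 = 13
  Machine 2: 5 + 3 = 8
Max machine load = 13
Job totals:
  Job 1: 11
  Job 2: 10
Max job total = 11
Lower bound = max(13, 11) = 13

13


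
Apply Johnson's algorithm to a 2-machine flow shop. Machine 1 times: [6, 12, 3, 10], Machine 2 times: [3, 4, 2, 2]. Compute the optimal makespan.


Apply Johnson's rule:
  Group 1 (a <= b): []
  Group 2 (a > b): [(2, 12, 4), (1, 6, 3), (3, 3, 2), (4, 10, 2)]
Optimal job order: [2, 1, 3, 4]
Schedule:
  Job 2: M1 done at 12, M2 done at 16
  Job 1: M1 done at 18, M2 done at 21
  Job 3: M1 done at 21, M2 done at 23
  Job 4: M1 done at 31, M2 done at 33
Makespan = 33

33


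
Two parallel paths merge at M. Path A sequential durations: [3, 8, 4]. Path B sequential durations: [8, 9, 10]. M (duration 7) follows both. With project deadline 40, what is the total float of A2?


Forward pass: ES(A2) = sum of predecessors on chain A = 3
EF = ES + duration = 3 + 8 = 11
Backward pass: LF(M) = deadline = 40; LS(M) = 40 - 7 = 33
LF(A2) = LS(M) - sum(successors on chain A) = 33 - 4 = 29
LS = LF - duration = 29 - 8 = 21
Total float = LS - ES = 21 - 3 = 18

18


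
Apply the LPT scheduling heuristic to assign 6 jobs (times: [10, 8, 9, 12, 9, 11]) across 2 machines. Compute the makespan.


Sort jobs in decreasing order (LPT): [12, 11, 10, 9, 9, 8]
Assign each job to the least loaded machine:
  Machine 1: jobs [12, 9, 9], load = 30
  Machine 2: jobs [11, 10, 8], load = 29
Makespan = max load = 30

30


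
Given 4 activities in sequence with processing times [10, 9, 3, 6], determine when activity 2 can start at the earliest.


Activity 2 starts after activities 1 through 1 complete.
Predecessor durations: [10]
ES = 10 = 10

10


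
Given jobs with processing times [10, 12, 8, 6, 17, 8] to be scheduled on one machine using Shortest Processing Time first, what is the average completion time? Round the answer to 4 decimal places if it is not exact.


Sort jobs by processing time (SPT order): [6, 8, 8, 10, 12, 17]
Compute completion times sequentially:
  Job 1: processing = 6, completes at 6
  Job 2: processing = 8, completes at 14
  Job 3: processing = 8, completes at 22
  Job 4: processing = 10, completes at 32
  Job 5: processing = 12, completes at 44
  Job 6: processing = 17, completes at 61
Sum of completion times = 179
Average completion time = 179/6 = 29.8333

29.8333


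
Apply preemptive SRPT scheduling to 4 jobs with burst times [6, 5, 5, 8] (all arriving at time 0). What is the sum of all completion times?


Since all jobs arrive at t=0, SRPT equals SPT ordering.
SPT order: [5, 5, 6, 8]
Completion times:
  Job 1: p=5, C=5
  Job 2: p=5, C=10
  Job 3: p=6, C=16
  Job 4: p=8, C=24
Total completion time = 5 + 10 + 16 + 24 = 55

55


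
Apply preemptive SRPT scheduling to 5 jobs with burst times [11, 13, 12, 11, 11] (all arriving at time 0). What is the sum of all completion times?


Since all jobs arrive at t=0, SRPT equals SPT ordering.
SPT order: [11, 11, 11, 12, 13]
Completion times:
  Job 1: p=11, C=11
  Job 2: p=11, C=22
  Job 3: p=11, C=33
  Job 4: p=12, C=45
  Job 5: p=13, C=58
Total completion time = 11 + 22 + 33 + 45 + 58 = 169

169


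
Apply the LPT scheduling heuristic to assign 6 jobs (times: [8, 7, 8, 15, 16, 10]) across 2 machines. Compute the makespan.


Sort jobs in decreasing order (LPT): [16, 15, 10, 8, 8, 7]
Assign each job to the least loaded machine:
  Machine 1: jobs [16, 8, 8], load = 32
  Machine 2: jobs [15, 10, 7], load = 32
Makespan = max load = 32

32


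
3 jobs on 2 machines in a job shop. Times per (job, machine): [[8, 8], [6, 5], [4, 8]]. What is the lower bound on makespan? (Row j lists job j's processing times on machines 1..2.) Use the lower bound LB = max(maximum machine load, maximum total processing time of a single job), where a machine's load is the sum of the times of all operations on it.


Machine loads:
  Machine 1: 8 + 6 + 4 = 18
  Machine 2: 8 + 5 + 8 = 21
Max machine load = 21
Job totals:
  Job 1: 16
  Job 2: 11
  Job 3: 12
Max job total = 16
Lower bound = max(21, 16) = 21

21


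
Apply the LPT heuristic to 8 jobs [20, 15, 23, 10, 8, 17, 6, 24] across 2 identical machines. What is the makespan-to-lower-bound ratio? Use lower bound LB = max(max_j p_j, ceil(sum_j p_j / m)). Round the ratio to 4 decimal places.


LPT order: [24, 23, 20, 17, 15, 10, 8, 6]
Machine loads after assignment: [62, 61]
LPT makespan = 62
Lower bound = max(max_job, ceil(total/2)) = max(24, 62) = 62
Ratio = 62 / 62 = 1.0

1.0


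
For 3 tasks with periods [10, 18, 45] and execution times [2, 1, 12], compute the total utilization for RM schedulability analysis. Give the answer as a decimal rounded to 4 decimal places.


Compute individual utilizations (exact fractions):
  Task 1: C/T = 2/10 = 1/5 (approx. 0.2)
  Task 2: C/T = 1/18 (approx. 0.0556)
  Task 3: C/T = 12/45 = 4/15 (approx. 0.2667)
Total utilization U = 1/5 + 1/18 + 4/15 = 47/90
Rounded to 4 decimal places: U = 0.5222
RM (Liu & Layland) bound for 3 tasks = 0.779763; compare with U = 47/90 (approx. 0.522222)
U <= bound, so schedulable by RM sufficient condition.

0.5222


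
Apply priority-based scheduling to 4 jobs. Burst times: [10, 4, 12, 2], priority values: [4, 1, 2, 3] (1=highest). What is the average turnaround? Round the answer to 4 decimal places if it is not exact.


Sort by priority (ascending = highest first):
Order: [(1, 4), (2, 12), (3, 2), (4, 10)]
Completion times:
  Priority 1, burst=4, C=4
  Priority 2, burst=12, C=16
  Priority 3, burst=2, C=18
  Priority 4, burst=10, C=28
Average turnaround = 66/4 = 16.5

16.5


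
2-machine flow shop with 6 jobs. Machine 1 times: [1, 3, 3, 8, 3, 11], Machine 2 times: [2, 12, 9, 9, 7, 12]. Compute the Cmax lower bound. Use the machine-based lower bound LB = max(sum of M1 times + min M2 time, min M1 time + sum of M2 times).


LB1 = sum(M1 times) + min(M2 times) = 29 + 2 = 31
LB2 = min(M1 times) + sum(M2 times) = 1 + 51 = 52
Lower bound = max(LB1, LB2) = max(31, 52) = 52

52


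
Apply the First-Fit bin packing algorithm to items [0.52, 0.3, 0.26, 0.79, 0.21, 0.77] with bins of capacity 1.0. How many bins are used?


Place items sequentially using First-Fit:
  Item 0.52 -> new Bin 1
  Item 0.3 -> Bin 1 (now 0.82)
  Item 0.26 -> new Bin 2
  Item 0.79 -> new Bin 3
  Item 0.21 -> Bin 2 (now 0.47)
  Item 0.77 -> new Bin 4
Total bins used = 4

4


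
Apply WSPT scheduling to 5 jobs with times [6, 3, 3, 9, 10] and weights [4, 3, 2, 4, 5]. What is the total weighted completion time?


Compute p/w ratios and sort ascending (WSPT): [(3, 3), (6, 4), (3, 2), (10, 5), (9, 4)]
Compute weighted completion times:
  Job (p=3,w=3): C=3, w*C=3*3=9
  Job (p=6,w=4): C=9, w*C=4*9=36
  Job (p=3,w=2): C=12, w*C=2*12=24
  Job (p=10,w=5): C=22, w*C=5*22=110
  Job (p=9,w=4): C=31, w*C=4*31=124
Total weighted completion time = 303

303


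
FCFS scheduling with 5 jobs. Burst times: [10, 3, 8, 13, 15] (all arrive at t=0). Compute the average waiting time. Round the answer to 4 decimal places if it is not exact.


FCFS order (as given): [10, 3, 8, 13, 15]
Waiting times:
  Job 1: wait = 0
  Job 2: wait = 10
  Job 3: wait = 13
  Job 4: wait = 21
  Job 5: wait = 34
Sum of waiting times = 78
Average waiting time = 78/5 = 15.6

15.6


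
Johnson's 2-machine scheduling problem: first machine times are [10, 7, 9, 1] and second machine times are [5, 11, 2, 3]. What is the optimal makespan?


Apply Johnson's rule:
  Group 1 (a <= b): [(4, 1, 3), (2, 7, 11)]
  Group 2 (a > b): [(1, 10, 5), (3, 9, 2)]
Optimal job order: [4, 2, 1, 3]
Schedule:
  Job 4: M1 done at 1, M2 done at 4
  Job 2: M1 done at 8, M2 done at 19
  Job 1: M1 done at 18, M2 done at 24
  Job 3: M1 done at 27, M2 done at 29
Makespan = 29

29


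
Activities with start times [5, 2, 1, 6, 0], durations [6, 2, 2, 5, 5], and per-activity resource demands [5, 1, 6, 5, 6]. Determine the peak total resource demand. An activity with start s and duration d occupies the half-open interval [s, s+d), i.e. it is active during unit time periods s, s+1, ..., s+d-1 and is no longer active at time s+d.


Each activity i is active on [start_i, start_i + duration_i).
Compute total resource usage per time slot:
  t=0: active resources = [6], total = 6
  t=1: active resources = [6, 6], total = 12
  t=2: active resources = [1, 6, 6], total = 13
  t=3: active resources = [1, 6], total = 7
  t=4: active resources = [6], total = 6
  t=5: active resources = [5], total = 5
  t=6: active resources = [5, 5], total = 10
  t=7: active resources = [5, 5], total = 10
  t=8: active resources = [5, 5], total = 10
  t=9: active resources = [5, 5], total = 10
  t=10: active resources = [5, 5], total = 10
Peak resource demand = 13

13


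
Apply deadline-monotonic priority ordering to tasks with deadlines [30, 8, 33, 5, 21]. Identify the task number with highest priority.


Sort tasks by relative deadline (ascending):
  Task 4: deadline = 5
  Task 2: deadline = 8
  Task 5: deadline = 21
  Task 1: deadline = 30
  Task 3: deadline = 33
Priority order (highest first): [4, 2, 5, 1, 3]
Highest priority task = 4

4


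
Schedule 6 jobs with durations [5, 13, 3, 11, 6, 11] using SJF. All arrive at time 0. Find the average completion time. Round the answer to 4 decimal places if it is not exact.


SJF order (ascending): [3, 5, 6, 11, 11, 13]
Completion times:
  Job 1: burst=3, C=3
  Job 2: burst=5, C=8
  Job 3: burst=6, C=14
  Job 4: burst=11, C=25
  Job 5: burst=11, C=36
  Job 6: burst=13, C=49
Average completion = 135/6 = 22.5

22.5


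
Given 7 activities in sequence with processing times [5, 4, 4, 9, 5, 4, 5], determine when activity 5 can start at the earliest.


Activity 5 starts after activities 1 through 4 complete.
Predecessor durations: [5, 4, 4, 9]
ES = 5 + 4 + 4 + 9 = 22

22


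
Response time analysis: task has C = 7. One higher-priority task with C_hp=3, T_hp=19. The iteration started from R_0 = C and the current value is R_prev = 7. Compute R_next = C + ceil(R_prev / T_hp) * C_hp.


R_next = C + ceil(R_prev / T_hp) * C_hp
ceil(7 / 19) = ceil(0.3684) = 1
Interference = 1 * 3 = 3
R_next = 7 + 3 = 10

10


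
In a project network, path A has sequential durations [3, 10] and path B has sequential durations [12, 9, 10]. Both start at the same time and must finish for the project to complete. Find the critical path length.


Path A total = 3 + 10 = 13
Path B total = 12 + 9 + 10 = 31
Critical path = longest path = max(13, 31) = 31

31


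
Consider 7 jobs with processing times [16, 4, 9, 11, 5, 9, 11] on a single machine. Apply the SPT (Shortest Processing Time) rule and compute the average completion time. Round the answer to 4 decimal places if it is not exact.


Sort jobs by processing time (SPT order): [4, 5, 9, 9, 11, 11, 16]
Compute completion times sequentially:
  Job 1: processing = 4, completes at 4
  Job 2: processing = 5, completes at 9
  Job 3: processing = 9, completes at 18
  Job 4: processing = 9, completes at 27
  Job 5: processing = 11, completes at 38
  Job 6: processing = 11, completes at 49
  Job 7: processing = 16, completes at 65
Sum of completion times = 210
Average completion time = 210/7 = 30.0

30.0


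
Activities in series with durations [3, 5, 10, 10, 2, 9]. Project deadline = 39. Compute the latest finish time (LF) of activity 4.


LF(activity 4) = deadline - sum of successor durations
Successors: activities 5 through 6 with durations [2, 9]
Sum of successor durations = 11
LF = 39 - 11 = 28

28


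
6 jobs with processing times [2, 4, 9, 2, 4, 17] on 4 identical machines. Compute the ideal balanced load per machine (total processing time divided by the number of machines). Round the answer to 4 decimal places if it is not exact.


Total processing time = 2 + 4 + 9 + 2 + 4 + 17 = 38
Number of machines = 4
Ideal balanced load = 38 / 4 = 9.5

9.5


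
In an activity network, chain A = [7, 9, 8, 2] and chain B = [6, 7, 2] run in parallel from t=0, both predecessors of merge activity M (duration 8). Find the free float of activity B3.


ES(B3) = sum of predecessors on chain B = 13
EF(B3) = ES + duration = 13 + 2 = 15
Successor of B3 is M. ES(M) = max(sum(A), sum(B)) = max(26, 15) = 26
Free float = ES(successor) - EF(current) = 26 - 15 = 11

11


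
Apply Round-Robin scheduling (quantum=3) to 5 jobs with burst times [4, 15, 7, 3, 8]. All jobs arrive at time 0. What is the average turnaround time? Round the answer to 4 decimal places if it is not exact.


Time quantum = 3
Execution trace:
  J1 runs 3 units, time = 3
  J2 runs 3 units, time = 6
  J3 runs 3 units, time = 9
  J4 runs 3 units, time = 12
  J5 runs 3 units, time = 15
  J1 runs 1 units, time = 16
  J2 runs 3 units, time = 19
  J3 runs 3 units, time = 22
  J5 runs 3 units, time = 25
  J2 runs 3 units, time = 28
  J3 runs 1 units, time = 29
  J5 runs 2 units, time = 31
  J2 runs 3 units, time = 34
  J2 runs 3 units, time = 37
Finish times: [16, 37, 29, 12, 31]
Average turnaround = 125/5 = 25.0

25.0


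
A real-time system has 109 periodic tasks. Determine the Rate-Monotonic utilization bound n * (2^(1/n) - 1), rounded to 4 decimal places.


Compute 2^(1/109) = 1.0063794108
Subtract 1: 1.0063794108 - 1 = 0.0063794108
Multiply by n: 109 * 0.0063794108 = 0.6953557772
Round to 4 dp: 0.6954

0.6954


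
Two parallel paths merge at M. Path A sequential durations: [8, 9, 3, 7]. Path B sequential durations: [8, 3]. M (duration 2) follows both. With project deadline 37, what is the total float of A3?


Forward pass: ES(A3) = sum of predecessors on chain A = 17
EF = ES + duration = 17 + 3 = 20
Backward pass: LF(M) = deadline = 37; LS(M) = 37 - 2 = 35
LF(A3) = LS(M) - sum(successors on chain A) = 35 - 7 = 28
LS = LF - duration = 28 - 3 = 25
Total float = LS - ES = 25 - 17 = 8

8


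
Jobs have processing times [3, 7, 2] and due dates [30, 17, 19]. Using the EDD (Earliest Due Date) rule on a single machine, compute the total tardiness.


Sort by due date (EDD order): [(7, 17), (2, 19), (3, 30)]
Compute completion times and tardiness:
  Job 1: p=7, d=17, C=7, tardiness=max(0,7-17)=0
  Job 2: p=2, d=19, C=9, tardiness=max(0,9-19)=0
  Job 3: p=3, d=30, C=12, tardiness=max(0,12-30)=0
Total tardiness = 0

0


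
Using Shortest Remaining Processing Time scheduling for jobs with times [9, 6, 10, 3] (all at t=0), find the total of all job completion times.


Since all jobs arrive at t=0, SRPT equals SPT ordering.
SPT order: [3, 6, 9, 10]
Completion times:
  Job 1: p=3, C=3
  Job 2: p=6, C=9
  Job 3: p=9, C=18
  Job 4: p=10, C=28
Total completion time = 3 + 9 + 18 + 28 = 58

58


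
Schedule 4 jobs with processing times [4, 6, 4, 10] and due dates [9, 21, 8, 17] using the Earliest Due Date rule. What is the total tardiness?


Sort by due date (EDD order): [(4, 8), (4, 9), (10, 17), (6, 21)]
Compute completion times and tardiness:
  Job 1: p=4, d=8, C=4, tardiness=max(0,4-8)=0
  Job 2: p=4, d=9, C=8, tardiness=max(0,8-9)=0
  Job 3: p=10, d=17, C=18, tardiness=max(0,18-17)=1
  Job 4: p=6, d=21, C=24, tardiness=max(0,24-21)=3
Total tardiness = 4

4


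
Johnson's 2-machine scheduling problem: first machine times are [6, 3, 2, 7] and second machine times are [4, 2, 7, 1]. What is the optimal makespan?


Apply Johnson's rule:
  Group 1 (a <= b): [(3, 2, 7)]
  Group 2 (a > b): [(1, 6, 4), (2, 3, 2), (4, 7, 1)]
Optimal job order: [3, 1, 2, 4]
Schedule:
  Job 3: M1 done at 2, M2 done at 9
  Job 1: M1 done at 8, M2 done at 13
  Job 2: M1 done at 11, M2 done at 15
  Job 4: M1 done at 18, M2 done at 19
Makespan = 19

19


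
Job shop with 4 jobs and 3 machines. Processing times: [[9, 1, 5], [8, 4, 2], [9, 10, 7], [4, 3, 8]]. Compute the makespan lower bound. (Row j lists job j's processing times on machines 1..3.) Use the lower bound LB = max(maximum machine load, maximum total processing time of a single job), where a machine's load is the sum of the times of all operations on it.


Machine loads:
  Machine 1: 9 + 8 + 9 + 4 = 30
  Machine 2: 1 + 4 + 10 + 3 = 18
  Machine 3: 5 + 2 + 7 + 8 = 22
Max machine load = 30
Job totals:
  Job 1: 15
  Job 2: 14
  Job 3: 26
  Job 4: 15
Max job total = 26
Lower bound = max(30, 26) = 30

30


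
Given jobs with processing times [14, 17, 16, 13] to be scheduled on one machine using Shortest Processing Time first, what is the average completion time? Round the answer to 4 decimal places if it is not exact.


Sort jobs by processing time (SPT order): [13, 14, 16, 17]
Compute completion times sequentially:
  Job 1: processing = 13, completes at 13
  Job 2: processing = 14, completes at 27
  Job 3: processing = 16, completes at 43
  Job 4: processing = 17, completes at 60
Sum of completion times = 143
Average completion time = 143/4 = 35.75

35.75


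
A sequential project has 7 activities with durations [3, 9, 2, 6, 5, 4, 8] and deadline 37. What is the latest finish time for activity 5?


LF(activity 5) = deadline - sum of successor durations
Successors: activities 6 through 7 with durations [4, 8]
Sum of successor durations = 12
LF = 37 - 12 = 25

25


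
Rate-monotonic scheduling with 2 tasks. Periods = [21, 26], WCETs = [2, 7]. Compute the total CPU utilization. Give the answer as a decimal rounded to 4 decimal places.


Compute individual utilizations (exact fractions):
  Task 1: C/T = 2/21 (approx. 0.0952)
  Task 2: C/T = 7/26 (approx. 0.2692)
Total utilization U = 2/21 + 7/26 = 199/546
Rounded to 4 decimal places: U = 0.3645
RM (Liu & Layland) bound for 2 tasks = 0.828427; compare with U = 199/546 (approx. 0.364469)
U <= bound, so schedulable by RM sufficient condition.

0.3645


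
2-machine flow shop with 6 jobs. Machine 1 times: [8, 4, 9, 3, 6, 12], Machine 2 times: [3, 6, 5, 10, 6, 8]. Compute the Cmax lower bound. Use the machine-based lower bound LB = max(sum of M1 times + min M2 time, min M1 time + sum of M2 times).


LB1 = sum(M1 times) + min(M2 times) = 42 + 3 = 45
LB2 = min(M1 times) + sum(M2 times) = 3 + 38 = 41
Lower bound = max(LB1, LB2) = max(45, 41) = 45

45


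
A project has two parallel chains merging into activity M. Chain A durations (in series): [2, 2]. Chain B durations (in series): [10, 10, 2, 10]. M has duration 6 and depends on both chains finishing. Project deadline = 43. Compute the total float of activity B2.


Forward pass: ES(B2) = sum of predecessors on chain B = 10
EF = ES + duration = 10 + 10 = 20
Backward pass: LF(M) = deadline = 43; LS(M) = 43 - 6 = 37
LF(B2) = LS(M) - sum(successors on chain B) = 37 - 12 = 25
LS = LF - duration = 25 - 10 = 15
Total float = LS - ES = 15 - 10 = 5

5


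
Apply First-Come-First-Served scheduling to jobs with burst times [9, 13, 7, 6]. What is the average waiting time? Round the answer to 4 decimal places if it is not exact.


FCFS order (as given): [9, 13, 7, 6]
Waiting times:
  Job 1: wait = 0
  Job 2: wait = 9
  Job 3: wait = 22
  Job 4: wait = 29
Sum of waiting times = 60
Average waiting time = 60/4 = 15.0

15.0


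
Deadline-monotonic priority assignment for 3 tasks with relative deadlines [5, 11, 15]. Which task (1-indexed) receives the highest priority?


Sort tasks by relative deadline (ascending):
  Task 1: deadline = 5
  Task 2: deadline = 11
  Task 3: deadline = 15
Priority order (highest first): [1, 2, 3]
Highest priority task = 1

1


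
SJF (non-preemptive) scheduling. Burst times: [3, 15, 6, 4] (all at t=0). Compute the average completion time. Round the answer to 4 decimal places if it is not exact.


SJF order (ascending): [3, 4, 6, 15]
Completion times:
  Job 1: burst=3, C=3
  Job 2: burst=4, C=7
  Job 3: burst=6, C=13
  Job 4: burst=15, C=28
Average completion = 51/4 = 12.75

12.75


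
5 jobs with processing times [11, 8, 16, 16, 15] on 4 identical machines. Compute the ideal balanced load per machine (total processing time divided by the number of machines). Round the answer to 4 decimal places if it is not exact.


Total processing time = 11 + 8 + 16 + 16 + 15 = 66
Number of machines = 4
Ideal balanced load = 66 / 4 = 16.5

16.5


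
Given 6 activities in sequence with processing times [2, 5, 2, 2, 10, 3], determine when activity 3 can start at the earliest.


Activity 3 starts after activities 1 through 2 complete.
Predecessor durations: [2, 5]
ES = 2 + 5 = 7

7


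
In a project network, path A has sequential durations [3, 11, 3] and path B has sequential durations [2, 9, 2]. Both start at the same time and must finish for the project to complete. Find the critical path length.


Path A total = 3 + 11 + 3 = 17
Path B total = 2 + 9 + 2 = 13
Critical path = longest path = max(17, 13) = 17

17


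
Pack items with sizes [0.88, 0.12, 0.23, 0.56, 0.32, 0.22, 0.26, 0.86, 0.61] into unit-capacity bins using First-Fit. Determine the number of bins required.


Place items sequentially using First-Fit:
  Item 0.88 -> new Bin 1
  Item 0.12 -> Bin 1 (now 1.0)
  Item 0.23 -> new Bin 2
  Item 0.56 -> Bin 2 (now 0.79)
  Item 0.32 -> new Bin 3
  Item 0.22 -> Bin 3 (now 0.54)
  Item 0.26 -> Bin 3 (now 0.8)
  Item 0.86 -> new Bin 4
  Item 0.61 -> new Bin 5
Total bins used = 5

5


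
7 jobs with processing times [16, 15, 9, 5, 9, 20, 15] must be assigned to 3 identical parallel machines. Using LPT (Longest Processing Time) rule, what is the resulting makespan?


Sort jobs in decreasing order (LPT): [20, 16, 15, 15, 9, 9, 5]
Assign each job to the least loaded machine:
  Machine 1: jobs [20, 9], load = 29
  Machine 2: jobs [16, 9, 5], load = 30
  Machine 3: jobs [15, 15], load = 30
Makespan = max load = 30

30


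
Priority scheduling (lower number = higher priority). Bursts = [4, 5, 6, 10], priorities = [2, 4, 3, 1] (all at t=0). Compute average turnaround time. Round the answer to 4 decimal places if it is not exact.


Sort by priority (ascending = highest first):
Order: [(1, 10), (2, 4), (3, 6), (4, 5)]
Completion times:
  Priority 1, burst=10, C=10
  Priority 2, burst=4, C=14
  Priority 3, burst=6, C=20
  Priority 4, burst=5, C=25
Average turnaround = 69/4 = 17.25

17.25


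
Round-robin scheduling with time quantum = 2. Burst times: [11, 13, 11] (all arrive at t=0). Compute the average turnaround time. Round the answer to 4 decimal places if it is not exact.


Time quantum = 2
Execution trace:
  J1 runs 2 units, time = 2
  J2 runs 2 units, time = 4
  J3 runs 2 units, time = 6
  J1 runs 2 units, time = 8
  J2 runs 2 units, time = 10
  J3 runs 2 units, time = 12
  J1 runs 2 units, time = 14
  J2 runs 2 units, time = 16
  J3 runs 2 units, time = 18
  J1 runs 2 units, time = 20
  J2 runs 2 units, time = 22
  J3 runs 2 units, time = 24
  J1 runs 2 units, time = 26
  J2 runs 2 units, time = 28
  J3 runs 2 units, time = 30
  J1 runs 1 units, time = 31
  J2 runs 2 units, time = 33
  J3 runs 1 units, time = 34
  J2 runs 1 units, time = 35
Finish times: [31, 35, 34]
Average turnaround = 100/3 = 33.3333

33.3333


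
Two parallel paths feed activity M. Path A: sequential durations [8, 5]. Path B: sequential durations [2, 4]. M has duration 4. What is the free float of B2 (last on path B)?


ES(B2) = sum of predecessors on chain B = 2
EF(B2) = ES + duration = 2 + 4 = 6
Successor of B2 is M. ES(M) = max(sum(A), sum(B)) = max(13, 6) = 13
Free float = ES(successor) - EF(current) = 13 - 6 = 7

7


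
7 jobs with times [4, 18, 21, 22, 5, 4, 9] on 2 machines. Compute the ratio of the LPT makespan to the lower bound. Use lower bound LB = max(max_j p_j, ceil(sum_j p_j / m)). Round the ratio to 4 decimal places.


LPT order: [22, 21, 18, 9, 5, 4, 4]
Machine loads after assignment: [40, 43]
LPT makespan = 43
Lower bound = max(max_job, ceil(total/2)) = max(22, 42) = 42
Ratio = 43 / 42 = 1.0238

1.0238


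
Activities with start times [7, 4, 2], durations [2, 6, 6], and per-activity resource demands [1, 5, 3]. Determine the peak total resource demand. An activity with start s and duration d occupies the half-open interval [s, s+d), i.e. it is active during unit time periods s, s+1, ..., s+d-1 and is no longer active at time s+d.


Each activity i is active on [start_i, start_i + duration_i).
Compute total resource usage per time slot:
  t=0: active resources = [], total = 0
  t=1: active resources = [], total = 0
  t=2: active resources = [3], total = 3
  t=3: active resources = [3], total = 3
  t=4: active resources = [5, 3], total = 8
  t=5: active resources = [5, 3], total = 8
  t=6: active resources = [5, 3], total = 8
  t=7: active resources = [1, 5, 3], total = 9
  t=8: active resources = [1, 5], total = 6
  t=9: active resources = [5], total = 5
Peak resource demand = 9

9


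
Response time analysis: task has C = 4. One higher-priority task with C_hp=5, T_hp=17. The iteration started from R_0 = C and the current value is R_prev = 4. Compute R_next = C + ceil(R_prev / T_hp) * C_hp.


R_next = C + ceil(R_prev / T_hp) * C_hp
ceil(4 / 17) = ceil(0.2353) = 1
Interference = 1 * 5 = 5
R_next = 4 + 5 = 9

9


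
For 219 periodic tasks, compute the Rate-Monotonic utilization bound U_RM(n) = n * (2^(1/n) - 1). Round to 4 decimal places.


Compute 2^(1/219) = 1.0031700697
Subtract 1: 1.0031700697 - 1 = 0.0031700697
Multiply by n: 219 * 0.0031700697 = 0.6942452643
Round to 4 dp: 0.6942

0.6942


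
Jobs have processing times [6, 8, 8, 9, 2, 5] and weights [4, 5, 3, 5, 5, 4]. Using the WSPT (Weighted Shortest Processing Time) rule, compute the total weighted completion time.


Compute p/w ratios and sort ascending (WSPT): [(2, 5), (5, 4), (6, 4), (8, 5), (9, 5), (8, 3)]
Compute weighted completion times:
  Job (p=2,w=5): C=2, w*C=5*2=10
  Job (p=5,w=4): C=7, w*C=4*7=28
  Job (p=6,w=4): C=13, w*C=4*13=52
  Job (p=8,w=5): C=21, w*C=5*21=105
  Job (p=9,w=5): C=30, w*C=5*30=150
  Job (p=8,w=3): C=38, w*C=3*38=114
Total weighted completion time = 459

459


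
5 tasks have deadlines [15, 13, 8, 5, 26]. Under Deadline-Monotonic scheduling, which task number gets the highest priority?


Sort tasks by relative deadline (ascending):
  Task 4: deadline = 5
  Task 3: deadline = 8
  Task 2: deadline = 13
  Task 1: deadline = 15
  Task 5: deadline = 26
Priority order (highest first): [4, 3, 2, 1, 5]
Highest priority task = 4

4


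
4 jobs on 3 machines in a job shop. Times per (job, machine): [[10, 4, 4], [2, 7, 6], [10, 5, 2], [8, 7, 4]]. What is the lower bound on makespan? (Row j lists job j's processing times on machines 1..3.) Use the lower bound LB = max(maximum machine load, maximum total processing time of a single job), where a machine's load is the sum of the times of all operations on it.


Machine loads:
  Machine 1: 10 + 2 + 10 + 8 = 30
  Machine 2: 4 + 7 + 5 + 7 = 23
  Machine 3: 4 + 6 + 2 + 4 = 16
Max machine load = 30
Job totals:
  Job 1: 18
  Job 2: 15
  Job 3: 17
  Job 4: 19
Max job total = 19
Lower bound = max(30, 19) = 30

30


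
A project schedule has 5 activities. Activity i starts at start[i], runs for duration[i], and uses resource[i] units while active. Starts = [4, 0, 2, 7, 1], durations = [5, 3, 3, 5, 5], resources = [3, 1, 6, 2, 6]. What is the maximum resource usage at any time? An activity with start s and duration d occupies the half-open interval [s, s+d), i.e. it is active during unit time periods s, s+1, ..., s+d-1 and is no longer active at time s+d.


Each activity i is active on [start_i, start_i + duration_i).
Compute total resource usage per time slot:
  t=0: active resources = [1], total = 1
  t=1: active resources = [1, 6], total = 7
  t=2: active resources = [1, 6, 6], total = 13
  t=3: active resources = [6, 6], total = 12
  t=4: active resources = [3, 6, 6], total = 15
  t=5: active resources = [3, 6], total = 9
  t=6: active resources = [3], total = 3
  t=7: active resources = [3, 2], total = 5
  t=8: active resources = [3, 2], total = 5
  t=9: active resources = [2], total = 2
  t=10: active resources = [2], total = 2
  t=11: active resources = [2], total = 2
Peak resource demand = 15

15


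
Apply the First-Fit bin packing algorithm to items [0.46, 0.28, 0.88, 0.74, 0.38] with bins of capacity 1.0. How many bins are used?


Place items sequentially using First-Fit:
  Item 0.46 -> new Bin 1
  Item 0.28 -> Bin 1 (now 0.74)
  Item 0.88 -> new Bin 2
  Item 0.74 -> new Bin 3
  Item 0.38 -> new Bin 4
Total bins used = 4

4


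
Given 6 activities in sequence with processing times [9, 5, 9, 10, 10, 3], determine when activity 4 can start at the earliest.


Activity 4 starts after activities 1 through 3 complete.
Predecessor durations: [9, 5, 9]
ES = 9 + 5 + 9 = 23

23


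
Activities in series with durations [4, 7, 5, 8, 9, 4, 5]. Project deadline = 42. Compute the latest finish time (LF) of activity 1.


LF(activity 1) = deadline - sum of successor durations
Successors: activities 2 through 7 with durations [7, 5, 8, 9, 4, 5]
Sum of successor durations = 38
LF = 42 - 38 = 4

4


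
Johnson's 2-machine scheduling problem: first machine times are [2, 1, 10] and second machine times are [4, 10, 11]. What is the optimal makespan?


Apply Johnson's rule:
  Group 1 (a <= b): [(2, 1, 10), (1, 2, 4), (3, 10, 11)]
  Group 2 (a > b): []
Optimal job order: [2, 1, 3]
Schedule:
  Job 2: M1 done at 1, M2 done at 11
  Job 1: M1 done at 3, M2 done at 15
  Job 3: M1 done at 13, M2 done at 26
Makespan = 26

26


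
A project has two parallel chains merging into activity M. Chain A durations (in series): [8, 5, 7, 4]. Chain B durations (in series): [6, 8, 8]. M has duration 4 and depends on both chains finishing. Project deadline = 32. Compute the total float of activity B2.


Forward pass: ES(B2) = sum of predecessors on chain B = 6
EF = ES + duration = 6 + 8 = 14
Backward pass: LF(M) = deadline = 32; LS(M) = 32 - 4 = 28
LF(B2) = LS(M) - sum(successors on chain B) = 28 - 8 = 20
LS = LF - duration = 20 - 8 = 12
Total float = LS - ES = 12 - 6 = 6

6


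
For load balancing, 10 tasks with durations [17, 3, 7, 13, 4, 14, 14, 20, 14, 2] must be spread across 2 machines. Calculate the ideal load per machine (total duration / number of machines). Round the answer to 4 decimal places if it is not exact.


Total processing time = 17 + 3 + 7 + 13 + 4 + 14 + 14 + 20 + 14 + 2 = 108
Number of machines = 2
Ideal balanced load = 108 / 2 = 54.0

54.0


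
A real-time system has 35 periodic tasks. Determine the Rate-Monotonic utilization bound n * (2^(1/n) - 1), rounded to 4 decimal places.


Compute 2^(1/35) = 1.0200016094
Subtract 1: 1.0200016094 - 1 = 0.0200016094
Multiply by n: 35 * 0.0200016094 = 0.7000563290
Round to 4 dp: 0.7001

0.7001


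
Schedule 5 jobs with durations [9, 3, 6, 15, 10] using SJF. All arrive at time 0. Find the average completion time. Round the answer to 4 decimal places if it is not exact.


SJF order (ascending): [3, 6, 9, 10, 15]
Completion times:
  Job 1: burst=3, C=3
  Job 2: burst=6, C=9
  Job 3: burst=9, C=18
  Job 4: burst=10, C=28
  Job 5: burst=15, C=43
Average completion = 101/5 = 20.2

20.2


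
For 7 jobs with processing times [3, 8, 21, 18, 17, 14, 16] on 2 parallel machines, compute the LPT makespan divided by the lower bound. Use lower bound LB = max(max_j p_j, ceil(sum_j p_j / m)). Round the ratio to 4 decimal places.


LPT order: [21, 18, 17, 16, 14, 8, 3]
Machine loads after assignment: [48, 49]
LPT makespan = 49
Lower bound = max(max_job, ceil(total/2)) = max(21, 49) = 49
Ratio = 49 / 49 = 1.0

1.0


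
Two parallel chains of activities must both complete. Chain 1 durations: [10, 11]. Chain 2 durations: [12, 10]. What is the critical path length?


Path A total = 10 + 11 = 21
Path B total = 12 + 10 = 22
Critical path = longest path = max(21, 22) = 22

22


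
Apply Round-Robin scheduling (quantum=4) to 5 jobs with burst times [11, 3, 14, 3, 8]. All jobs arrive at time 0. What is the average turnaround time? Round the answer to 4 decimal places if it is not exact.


Time quantum = 4
Execution trace:
  J1 runs 4 units, time = 4
  J2 runs 3 units, time = 7
  J3 runs 4 units, time = 11
  J4 runs 3 units, time = 14
  J5 runs 4 units, time = 18
  J1 runs 4 units, time = 22
  J3 runs 4 units, time = 26
  J5 runs 4 units, time = 30
  J1 runs 3 units, time = 33
  J3 runs 4 units, time = 37
  J3 runs 2 units, time = 39
Finish times: [33, 7, 39, 14, 30]
Average turnaround = 123/5 = 24.6

24.6


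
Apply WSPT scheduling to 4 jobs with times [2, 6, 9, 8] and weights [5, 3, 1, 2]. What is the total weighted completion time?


Compute p/w ratios and sort ascending (WSPT): [(2, 5), (6, 3), (8, 2), (9, 1)]
Compute weighted completion times:
  Job (p=2,w=5): C=2, w*C=5*2=10
  Job (p=6,w=3): C=8, w*C=3*8=24
  Job (p=8,w=2): C=16, w*C=2*16=32
  Job (p=9,w=1): C=25, w*C=1*25=25
Total weighted completion time = 91

91


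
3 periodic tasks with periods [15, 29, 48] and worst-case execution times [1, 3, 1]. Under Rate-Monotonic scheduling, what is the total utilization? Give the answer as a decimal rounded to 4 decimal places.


Compute individual utilizations (exact fractions):
  Task 1: C/T = 1/15 (approx. 0.0667)
  Task 2: C/T = 3/29 (approx. 0.1034)
  Task 3: C/T = 1/48 (approx. 0.0208)
Total utilization U = 1/15 + 3/29 + 1/48 = 443/2320
Rounded to 4 decimal places: U = 0.1909
RM (Liu & Layland) bound for 3 tasks = 0.779763; compare with U = 443/2320 (approx. 0.190948)
U <= bound, so schedulable by RM sufficient condition.

0.1909


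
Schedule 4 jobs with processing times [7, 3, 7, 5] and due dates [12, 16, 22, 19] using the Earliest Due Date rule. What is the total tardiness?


Sort by due date (EDD order): [(7, 12), (3, 16), (5, 19), (7, 22)]
Compute completion times and tardiness:
  Job 1: p=7, d=12, C=7, tardiness=max(0,7-12)=0
  Job 2: p=3, d=16, C=10, tardiness=max(0,10-16)=0
  Job 3: p=5, d=19, C=15, tardiness=max(0,15-19)=0
  Job 4: p=7, d=22, C=22, tardiness=max(0,22-22)=0
Total tardiness = 0

0


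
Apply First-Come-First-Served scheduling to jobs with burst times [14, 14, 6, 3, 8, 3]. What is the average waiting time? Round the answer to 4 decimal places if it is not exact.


FCFS order (as given): [14, 14, 6, 3, 8, 3]
Waiting times:
  Job 1: wait = 0
  Job 2: wait = 14
  Job 3: wait = 28
  Job 4: wait = 34
  Job 5: wait = 37
  Job 6: wait = 45
Sum of waiting times = 158
Average waiting time = 158/6 = 26.3333

26.3333


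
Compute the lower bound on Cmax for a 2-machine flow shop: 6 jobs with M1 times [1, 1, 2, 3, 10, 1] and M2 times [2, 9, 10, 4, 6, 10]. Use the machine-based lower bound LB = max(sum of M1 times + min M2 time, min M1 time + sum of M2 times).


LB1 = sum(M1 times) + min(M2 times) = 18 + 2 = 20
LB2 = min(M1 times) + sum(M2 times) = 1 + 41 = 42
Lower bound = max(LB1, LB2) = max(20, 42) = 42

42


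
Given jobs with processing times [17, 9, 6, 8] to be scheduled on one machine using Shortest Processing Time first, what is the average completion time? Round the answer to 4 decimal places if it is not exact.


Sort jobs by processing time (SPT order): [6, 8, 9, 17]
Compute completion times sequentially:
  Job 1: processing = 6, completes at 6
  Job 2: processing = 8, completes at 14
  Job 3: processing = 9, completes at 23
  Job 4: processing = 17, completes at 40
Sum of completion times = 83
Average completion time = 83/4 = 20.75

20.75


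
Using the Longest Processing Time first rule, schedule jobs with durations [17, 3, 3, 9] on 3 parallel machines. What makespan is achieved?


Sort jobs in decreasing order (LPT): [17, 9, 3, 3]
Assign each job to the least loaded machine:
  Machine 1: jobs [17], load = 17
  Machine 2: jobs [9], load = 9
  Machine 3: jobs [3, 3], load = 6
Makespan = max load = 17

17


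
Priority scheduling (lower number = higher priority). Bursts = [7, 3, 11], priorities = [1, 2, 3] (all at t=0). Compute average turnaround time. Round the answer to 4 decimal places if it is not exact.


Sort by priority (ascending = highest first):
Order: [(1, 7), (2, 3), (3, 11)]
Completion times:
  Priority 1, burst=7, C=7
  Priority 2, burst=3, C=10
  Priority 3, burst=11, C=21
Average turnaround = 38/3 = 12.6667

12.6667


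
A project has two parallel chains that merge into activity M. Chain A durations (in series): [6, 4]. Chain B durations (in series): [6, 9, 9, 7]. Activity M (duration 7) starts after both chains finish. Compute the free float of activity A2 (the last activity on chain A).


ES(A2) = sum of predecessors on chain A = 6
EF(A2) = ES + duration = 6 + 4 = 10
Successor of A2 is M. ES(M) = max(sum(A), sum(B)) = max(10, 31) = 31
Free float = ES(successor) - EF(current) = 31 - 10 = 21

21


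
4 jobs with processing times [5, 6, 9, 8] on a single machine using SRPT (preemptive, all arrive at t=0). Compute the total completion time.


Since all jobs arrive at t=0, SRPT equals SPT ordering.
SPT order: [5, 6, 8, 9]
Completion times:
  Job 1: p=5, C=5
  Job 2: p=6, C=11
  Job 3: p=8, C=19
  Job 4: p=9, C=28
Total completion time = 5 + 11 + 19 + 28 = 63

63


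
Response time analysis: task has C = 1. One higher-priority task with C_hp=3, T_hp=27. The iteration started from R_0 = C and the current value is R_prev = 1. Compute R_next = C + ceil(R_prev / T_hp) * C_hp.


R_next = C + ceil(R_prev / T_hp) * C_hp
ceil(1 / 27) = ceil(0.037) = 1
Interference = 1 * 3 = 3
R_next = 1 + 3 = 4

4


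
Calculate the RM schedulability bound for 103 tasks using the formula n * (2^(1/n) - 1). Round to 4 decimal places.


Compute 2^(1/103) = 1.0067522788
Subtract 1: 1.0067522788 - 1 = 0.0067522788
Multiply by n: 103 * 0.0067522788 = 0.6954847164
Round to 4 dp: 0.6955

0.6955


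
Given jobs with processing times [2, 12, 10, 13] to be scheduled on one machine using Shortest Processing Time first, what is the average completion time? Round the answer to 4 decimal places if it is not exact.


Sort jobs by processing time (SPT order): [2, 10, 12, 13]
Compute completion times sequentially:
  Job 1: processing = 2, completes at 2
  Job 2: processing = 10, completes at 12
  Job 3: processing = 12, completes at 24
  Job 4: processing = 13, completes at 37
Sum of completion times = 75
Average completion time = 75/4 = 18.75

18.75


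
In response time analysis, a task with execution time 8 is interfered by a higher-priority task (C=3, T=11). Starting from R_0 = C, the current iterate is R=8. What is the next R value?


R_next = C + ceil(R_prev / T_hp) * C_hp
ceil(8 / 11) = ceil(0.7273) = 1
Interference = 1 * 3 = 3
R_next = 8 + 3 = 11

11


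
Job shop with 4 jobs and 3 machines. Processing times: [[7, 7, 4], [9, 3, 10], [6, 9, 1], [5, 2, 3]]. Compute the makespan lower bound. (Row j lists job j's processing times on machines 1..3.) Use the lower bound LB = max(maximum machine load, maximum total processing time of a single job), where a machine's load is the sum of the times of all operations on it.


Machine loads:
  Machine 1: 7 + 9 + 6 + 5 = 27
  Machine 2: 7 + 3 + 9 + 2 = 21
  Machine 3: 4 + 10 + 1 + 3 = 18
Max machine load = 27
Job totals:
  Job 1: 18
  Job 2: 22
  Job 3: 16
  Job 4: 10
Max job total = 22
Lower bound = max(27, 22) = 27

27


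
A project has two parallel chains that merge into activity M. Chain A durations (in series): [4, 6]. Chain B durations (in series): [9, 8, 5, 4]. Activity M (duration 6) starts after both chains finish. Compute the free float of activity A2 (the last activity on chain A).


ES(A2) = sum of predecessors on chain A = 4
EF(A2) = ES + duration = 4 + 6 = 10
Successor of A2 is M. ES(M) = max(sum(A), sum(B)) = max(10, 26) = 26
Free float = ES(successor) - EF(current) = 26 - 10 = 16

16
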